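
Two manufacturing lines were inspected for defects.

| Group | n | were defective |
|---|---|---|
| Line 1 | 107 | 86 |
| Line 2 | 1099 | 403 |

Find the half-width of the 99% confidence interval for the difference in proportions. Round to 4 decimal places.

Sample proportions: 86/107 = 0.8037, 403/1099 = 0.3667.
Each SE is √(p̂(1−p̂)/n): √(0.8037·0.1963/107) = 0.03840 and √(0.3667·0.6333/1099) = 0.01454.
SE(p̂₁ − p̂₂) = √(SE₁² + SE₂²) = √(0.00147456 + 0.0002114116) = 0.04106, since the two samples are independent.
At 99% confidence z* = 2.576; margin = 2.576 × 0.04106 = 0.10577.

0.1058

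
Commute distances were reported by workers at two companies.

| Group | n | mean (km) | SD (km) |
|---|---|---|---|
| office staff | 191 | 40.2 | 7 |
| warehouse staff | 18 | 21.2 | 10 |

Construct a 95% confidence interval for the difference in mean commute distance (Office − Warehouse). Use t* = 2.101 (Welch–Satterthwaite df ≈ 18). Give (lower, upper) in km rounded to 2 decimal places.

Per-group SEs: s₁/√n₁ = 7/√191 = 0.5065, s₂/√n₂ = 10/√18 = 2.3570.
Unpooled SE of the difference: √(0.25654225 + 5.555449) = 2.4108.
Margin of error = t* · SE = 2.101 × 2.4108 = 5.0651.
x̄₁ − x̄₂ = 40.2 − 21.2 = 19.0000.
CI: 19.0000 ± 5.0651 = (13.93, 24.07).

(13.93, 24.07)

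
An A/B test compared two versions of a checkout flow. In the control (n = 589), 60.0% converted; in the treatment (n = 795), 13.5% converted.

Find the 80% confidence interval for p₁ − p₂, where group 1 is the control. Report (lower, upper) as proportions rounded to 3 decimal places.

(0.435, 0.495)

Each SE is √(p̂(1−p̂)/n): √(0.6000·0.4000/589) = 0.02019 and √(0.1350·0.8650/795) = 0.01212.
SE(p̂₁ − p̂₂) = √(SE₁² + SE₂²) = √(0.0004076361 + 0.0001468944) = 0.02355, since the two samples are independent.
At 80% confidence z* = 1.282; margin = 1.282 × 0.02355 = 0.03019.
The difference is 0.6000 − 0.1350 = 0.4650, so the interval is 0.4650 ± 0.03019 = (0.435, 0.495).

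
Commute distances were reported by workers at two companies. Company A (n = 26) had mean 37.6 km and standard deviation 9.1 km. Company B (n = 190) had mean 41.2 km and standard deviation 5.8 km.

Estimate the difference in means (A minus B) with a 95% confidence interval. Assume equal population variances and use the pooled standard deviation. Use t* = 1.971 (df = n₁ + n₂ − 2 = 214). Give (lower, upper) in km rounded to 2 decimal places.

(-6.19, -1.01)

s_p = √[((n₁−1)s₁² + (n₂−1)s₂²)/(n₁+n₂−2)] = √[(25·9.1² + 189·5.8²)/214] = 6.2757.
SE = 6.2757·√(1/26 + 1/190) = 1.3123.
With t* = 1.971, margin = 1.971 × 1.3123 = 2.5865.
x̄₁ − x̄₂ = 37.6 − 41.2 = -3.6000; interval -3.6000 ± 2.5865 = (-6.19, -1.01).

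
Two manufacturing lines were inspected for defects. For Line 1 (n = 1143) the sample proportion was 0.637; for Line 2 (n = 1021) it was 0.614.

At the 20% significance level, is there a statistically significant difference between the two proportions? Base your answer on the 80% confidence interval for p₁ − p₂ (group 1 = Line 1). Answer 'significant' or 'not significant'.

The two standard errors are √(0.6370×0.3630/1143) = 0.01422 and √(0.6140×0.3860/1021) = 0.01524.
Because the samples are independent, SE_diff = √(0.01422² + 0.01524²) = 0.02084.
Using z* = 1.282 for 80%, ME = 1.282 × 0.02084 = 0.02672.
p̂₁ − p̂₂ = 0.0230; interval 0.0230 ± 0.02672 gives (-0.00372, 0.04972).
The interval (-0.00372, 0.04972) contains 0, so the difference is not significant.

not significant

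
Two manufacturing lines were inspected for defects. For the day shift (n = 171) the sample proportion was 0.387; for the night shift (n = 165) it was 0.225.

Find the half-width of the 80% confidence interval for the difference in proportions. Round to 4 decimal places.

The two standard errors are √(0.3870×0.6130/171) = 0.03725 and √(0.2250×0.7750/165) = 0.03251.
Because the samples are independent, SE_diff = √(0.03725² + 0.03251²) = 0.04944.
Using z* = 1.282 for 80%, ME = 1.282 × 0.04944 = 0.06338.

0.0634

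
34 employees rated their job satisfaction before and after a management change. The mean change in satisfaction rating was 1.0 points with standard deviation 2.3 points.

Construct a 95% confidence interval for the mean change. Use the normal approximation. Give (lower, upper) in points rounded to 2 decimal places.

(0.23, 1.77)

Paired design: SE = s_d/√n = 2.3/√34 = 0.3944.
z* = 1.960; margin of error = 1.960 × 0.3944 = 0.7730.
1.0 ± 0.7730 → (0.23, 1.77).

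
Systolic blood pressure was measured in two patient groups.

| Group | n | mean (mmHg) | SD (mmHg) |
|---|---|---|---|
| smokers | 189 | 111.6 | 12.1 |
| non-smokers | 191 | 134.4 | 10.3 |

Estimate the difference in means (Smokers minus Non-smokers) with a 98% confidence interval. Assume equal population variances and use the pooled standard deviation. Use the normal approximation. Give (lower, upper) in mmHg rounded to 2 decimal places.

(-25.48, -20.12)

s_p = √[((n₁−1)s₁² + (n₂−1)s₂²)/(n₁+n₂−2)] = √[(188·12.1² + 190·10.3²)/378] = 11.2314.
SE = 11.2314·√(1/189 + 1/191) = 1.1523.
With z* = 2.326, margin = 2.326 × 1.1523 = 2.6802.
x̄₁ − x̄₂ = 111.6 − 134.4 = -22.8000; interval -22.8000 ± 2.6802 = (-25.48, -20.12).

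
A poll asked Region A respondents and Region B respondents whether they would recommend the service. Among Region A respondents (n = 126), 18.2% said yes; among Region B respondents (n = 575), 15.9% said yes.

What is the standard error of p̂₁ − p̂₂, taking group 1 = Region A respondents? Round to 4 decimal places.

The two standard errors are √(0.1820×0.8180/126) = 0.03437 and √(0.1590×0.8410/575) = 0.01525.
Because the samples are independent, SE_diff = √(0.03437² + 0.01525²) = 0.03760.

0.0376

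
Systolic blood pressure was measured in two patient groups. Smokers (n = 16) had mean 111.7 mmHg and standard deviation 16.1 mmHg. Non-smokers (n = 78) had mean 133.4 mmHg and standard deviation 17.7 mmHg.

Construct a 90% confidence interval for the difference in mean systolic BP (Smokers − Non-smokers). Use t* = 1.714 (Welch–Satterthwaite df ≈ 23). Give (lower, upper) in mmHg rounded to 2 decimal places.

(-29.41, -13.99)

SE₁ = s₁/√n₁ = 16.1/√16 = 4.0250; SE₂ = 17.7/√78 = 2.0041.
Independent samples, unequal variances: SE_diff = √(SE₁² + SE₂²) = √(16.200625 + 4.01641681) = 4.4963.
t* = 1.714, so margin of error = 1.714 × 4.4963 = 7.7067.
Difference in means = 111.7 − 133.4 = -21.7000.
-21.7000 ± 7.7067 → (-29.41, -13.99).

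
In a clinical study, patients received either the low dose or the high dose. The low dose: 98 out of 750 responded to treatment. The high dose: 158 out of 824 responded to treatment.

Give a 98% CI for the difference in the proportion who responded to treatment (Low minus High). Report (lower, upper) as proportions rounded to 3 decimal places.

p̂₁ = 98/750 = 0.1307 and p̂₂ = 158/824 = 0.1917.
SE₁ = √(p̂₁(1−p̂₁)/n₁) = √(0.1307·0.8693/750) = 0.01231; SE₂ = √(0.1917·0.8083/824) = 0.01371.
Independent samples: SE of the difference = √(SE₁² + SE₂²) = √(0.0001515361 + 0.0001879641) = 0.01843.
z* for 98% confidence is 2.326, so the margin of error is 2.326 × 0.01843 = 0.04287.
Point estimate p̂₁ − p̂₂ = 0.1307 − 0.1917 = -0.0610.
-0.0610 ± 0.04287 → (-0.104, -0.018).

(-0.104, -0.018)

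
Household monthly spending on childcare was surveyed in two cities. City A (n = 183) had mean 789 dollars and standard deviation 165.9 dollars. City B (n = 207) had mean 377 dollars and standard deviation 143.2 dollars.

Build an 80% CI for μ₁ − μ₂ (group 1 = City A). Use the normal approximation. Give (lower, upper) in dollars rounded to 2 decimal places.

Standard errors of each mean: 165.9/√183 = 12.2637 and 143.2/√207 = 9.9531.
SE(x̄₁ − x̄₂) = √(12.2637² + 9.9531²) = 15.7944 for independent samples with unequal variances.
With z* = 1.282, the margin is 1.282 × 15.7944 = 20.2484.
x̄₁ − x̄₂ = 789 − 377 = 412.0000; the interval is 412.0000 ± 20.2484 = (391.75, 432.25).

(391.75, 432.25)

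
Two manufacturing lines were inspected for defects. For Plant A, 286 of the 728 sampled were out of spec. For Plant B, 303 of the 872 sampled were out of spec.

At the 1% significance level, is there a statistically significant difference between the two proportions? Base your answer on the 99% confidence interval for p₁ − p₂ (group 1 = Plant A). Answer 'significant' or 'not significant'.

not significant

Sample proportions: 286/728 = 0.3929, 303/872 = 0.3475.
Each SE is √(p̂(1−p̂)/n): √(0.3929·0.6071/728) = 0.01810 and √(0.3475·0.6525/872) = 0.01613.
SE(p̂₁ − p̂₂) = √(SE₁² + SE₂²) = √(0.00032761 + 0.0002601769) = 0.02424, since the two samples are independent.
At 99% confidence z* = 2.576; margin = 2.576 × 0.02424 = 0.06244.
The difference is 0.3929 − 0.3475 = 0.0454, so the interval is 0.0454 ± 0.06244 = (-0.01704, 0.10784).
The interval (-0.01704, 0.10784) contains 0, so the difference is not significant.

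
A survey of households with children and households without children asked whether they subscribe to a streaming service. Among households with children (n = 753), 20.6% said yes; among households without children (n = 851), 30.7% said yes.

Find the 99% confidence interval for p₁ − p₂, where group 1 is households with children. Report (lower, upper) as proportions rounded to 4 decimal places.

(-0.1567, -0.0453)

Each SE is √(p̂(1−p̂)/n): √(0.2060·0.7940/753) = 0.01474 and √(0.3070·0.6930/851) = 0.01581.
SE(p̂₁ − p̂₂) = √(SE₁² + SE₂²) = √(0.0002172676 + 0.0002499561) = 0.02162, since the two samples are independent.
At 99% confidence z* = 2.576; margin = 2.576 × 0.02162 = 0.05569.
The difference is 0.2060 − 0.3070 = -0.1010, so the interval is -0.1010 ± 0.05569 = (-0.1567, -0.0453).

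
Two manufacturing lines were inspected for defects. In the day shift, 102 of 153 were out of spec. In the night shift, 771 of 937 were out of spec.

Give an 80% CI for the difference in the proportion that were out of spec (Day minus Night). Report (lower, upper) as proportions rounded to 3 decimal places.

(-0.208, -0.105)

First, p̂₁ = 102/153 = 0.6667; p̂₂ = 771/937 = 0.8228.
The two standard errors are √(0.6667×0.3333/153) = 0.03811 and √(0.8228×0.1772/937) = 0.01247.
Because the samples are independent, SE_diff = √(0.03811² + 0.01247²) = 0.04010.
Using z* = 1.282 for 80%, ME = 1.282 × 0.04010 = 0.05141.
p̂₁ − p̂₂ = -0.1561; interval -0.1561 ± 0.05141 gives (-0.208, -0.105).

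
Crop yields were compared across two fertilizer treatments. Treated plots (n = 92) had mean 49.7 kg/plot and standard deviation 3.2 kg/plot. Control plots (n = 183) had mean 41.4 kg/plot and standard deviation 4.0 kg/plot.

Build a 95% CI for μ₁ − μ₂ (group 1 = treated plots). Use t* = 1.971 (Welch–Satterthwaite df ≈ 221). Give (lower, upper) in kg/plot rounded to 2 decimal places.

Per-group SEs: s₁/√n₁ = 3.2/√92 = 0.3336, s₂/√n₂ = 4.0/√183 = 0.2957.
Unpooled SE of the difference: √(0.11128896 + 0.08743849) = 0.4458.
Margin of error = t* · SE = 1.971 × 0.4458 = 0.8787.
x̄₁ − x̄₂ = 49.7 − 41.4 = 8.3000.
CI: 8.3000 ± 0.8787 = (7.42, 9.18).

(7.42, 9.18)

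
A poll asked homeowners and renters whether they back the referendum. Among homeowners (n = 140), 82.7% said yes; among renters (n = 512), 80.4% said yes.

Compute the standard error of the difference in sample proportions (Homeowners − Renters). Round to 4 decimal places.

0.0365

Each SE is √(p̂(1−p̂)/n): √(0.8270·0.1730/140) = 0.03197 and √(0.8040·0.1960/512) = 0.01754.
SE(p̂₁ − p̂₂) = √(SE₁² + SE₂²) = √(0.0010220809 + 0.0003076516) = 0.03647, since the two samples are independent.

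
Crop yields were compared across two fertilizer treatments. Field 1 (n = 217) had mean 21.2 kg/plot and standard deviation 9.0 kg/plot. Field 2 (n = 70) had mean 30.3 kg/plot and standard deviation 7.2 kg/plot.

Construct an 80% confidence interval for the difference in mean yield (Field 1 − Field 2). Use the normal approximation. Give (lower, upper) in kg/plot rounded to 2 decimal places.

(-10.45, -7.75)

Per-group SEs: s₁/√n₁ = 9.0/√217 = 0.6110, s₂/√n₂ = 7.2/√70 = 0.8606.
Unpooled SE of the difference: √(0.373321 + 0.74063236) = 1.0554.
Margin of error = z* · SE = 1.282 × 1.0554 = 1.3530.
x̄₁ − x̄₂ = 21.2 − 30.3 = -9.1000.
CI: -9.1000 ± 1.3530 = (-10.45, -7.75).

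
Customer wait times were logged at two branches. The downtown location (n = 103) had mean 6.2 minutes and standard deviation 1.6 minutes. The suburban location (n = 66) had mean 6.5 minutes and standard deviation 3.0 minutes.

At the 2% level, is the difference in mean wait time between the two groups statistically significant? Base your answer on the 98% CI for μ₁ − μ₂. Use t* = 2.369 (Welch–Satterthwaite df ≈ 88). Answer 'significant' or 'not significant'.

not significant

SE₁ = s₁/√n₁ = 1.6/√103 = 0.1577; SE₂ = 3.0/√66 = 0.3693.
Independent samples, unequal variances: SE_diff = √(SE₁² + SE₂²) = √(0.02486929 + 0.13638249) = 0.4016.
t* = 2.369, so margin of error = 2.369 × 0.4016 = 0.9514.
Difference in means = 6.2 − 6.5 = -0.3000.
-0.3000 ± 0.9514 → (-1.2514, 0.6514).
The interval (-1.2514, 0.6514) contains 0, so the difference is not significant.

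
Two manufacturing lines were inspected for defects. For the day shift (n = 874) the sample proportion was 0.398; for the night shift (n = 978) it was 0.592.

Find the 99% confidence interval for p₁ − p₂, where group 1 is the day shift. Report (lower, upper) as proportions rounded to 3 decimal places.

SE₁ = √(p̂₁(1−p̂₁)/n₁) = √(0.3980·0.6020/874) = 0.01656; SE₂ = √(0.5920·0.4080/978) = 0.01572.
Independent samples: SE of the difference = √(SE₁² + SE₂²) = √(0.0002742336 + 0.0002471184) = 0.02283.
z* for 99% confidence is 2.576, so the margin of error is 2.576 × 0.02283 = 0.05881.
Point estimate p̂₁ − p̂₂ = 0.3980 − 0.5920 = -0.1940.
-0.1940 ± 0.05881 → (-0.253, -0.135).

(-0.253, -0.135)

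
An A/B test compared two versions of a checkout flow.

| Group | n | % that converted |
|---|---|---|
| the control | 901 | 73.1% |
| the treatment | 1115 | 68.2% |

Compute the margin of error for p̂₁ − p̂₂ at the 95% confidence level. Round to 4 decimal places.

SE₁ = √(p̂₁(1−p̂₁)/n₁) = √(0.7310·0.2690/901) = 0.01477; SE₂ = √(0.6820·0.3180/1115) = 0.01395.
Independent samples: SE of the difference = √(SE₁² + SE₂²) = √(0.0002181529 + 0.0001946025) = 0.02032.
z* for 95% confidence is 1.960, so the margin of error is 1.960 × 0.02032 = 0.03983.

0.0398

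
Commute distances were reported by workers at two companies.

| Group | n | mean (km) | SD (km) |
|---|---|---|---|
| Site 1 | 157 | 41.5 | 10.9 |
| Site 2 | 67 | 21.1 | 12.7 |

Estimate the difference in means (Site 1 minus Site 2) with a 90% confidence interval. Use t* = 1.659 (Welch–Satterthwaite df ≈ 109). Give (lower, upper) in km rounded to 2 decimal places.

Standard errors of each mean: 10.9/√157 = 0.8699 and 12.7/√67 = 1.5516.
SE(x̄₁ − x̄₂) = √(0.8699² + 1.5516²) = 1.7788 for independent samples with unequal variances.
With t* = 1.659, the margin is 1.659 × 1.7788 = 2.9510.
x̄₁ − x̄₂ = 41.5 − 21.1 = 20.4000; the interval is 20.4000 ± 2.9510 = (17.45, 23.35).

(17.45, 23.35)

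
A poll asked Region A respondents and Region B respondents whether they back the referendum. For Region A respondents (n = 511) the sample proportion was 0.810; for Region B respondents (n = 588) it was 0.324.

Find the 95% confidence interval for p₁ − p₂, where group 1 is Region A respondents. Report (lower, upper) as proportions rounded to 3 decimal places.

Each SE is √(p̂(1−p̂)/n): √(0.8100·0.1900/511) = 0.01735 and √(0.3240·0.6760/588) = 0.01930.
SE(p̂₁ − p̂₂) = √(SE₁² + SE₂²) = √(0.0003010225 + 0.00037249) = 0.02595, since the two samples are independent.
At 95% confidence z* = 1.960; margin = 1.960 × 0.02595 = 0.05086.
The difference is 0.8100 − 0.3240 = 0.4860, so the interval is 0.4860 ± 0.05086 = (0.435, 0.537).

(0.435, 0.537)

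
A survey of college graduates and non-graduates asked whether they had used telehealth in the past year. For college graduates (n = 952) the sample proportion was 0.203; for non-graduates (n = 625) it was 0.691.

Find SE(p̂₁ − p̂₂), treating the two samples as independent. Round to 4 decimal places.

0.0226

The two standard errors are √(0.2030×0.7970/952) = 0.01304 and √(0.6910×0.3090/625) = 0.01848.
Because the samples are independent, SE_diff = √(0.01304² + 0.01848²) = 0.02262.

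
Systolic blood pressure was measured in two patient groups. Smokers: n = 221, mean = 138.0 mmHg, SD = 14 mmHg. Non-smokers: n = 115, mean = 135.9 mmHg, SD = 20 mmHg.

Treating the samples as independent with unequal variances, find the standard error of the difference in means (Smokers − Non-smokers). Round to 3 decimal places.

2.089

Standard errors of each mean: 14/√221 = 0.9417 and 20/√115 = 1.8650.
SE(x̄₁ − x̄₂) = √(0.9417² + 1.8650²) = 2.0893 for independent samples with unequal variances.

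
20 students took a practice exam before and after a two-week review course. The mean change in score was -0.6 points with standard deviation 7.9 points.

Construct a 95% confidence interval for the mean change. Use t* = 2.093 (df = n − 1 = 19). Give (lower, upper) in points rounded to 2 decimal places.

This is a matched-pairs design, so SE = s_d/√n = 7.9/√20 = 1.7665.
Margin = 2.093 × 1.7665 = 3.6973; the interval is -0.6 ± 3.6973 = (-4.30, 3.10).

(-4.30, 3.10)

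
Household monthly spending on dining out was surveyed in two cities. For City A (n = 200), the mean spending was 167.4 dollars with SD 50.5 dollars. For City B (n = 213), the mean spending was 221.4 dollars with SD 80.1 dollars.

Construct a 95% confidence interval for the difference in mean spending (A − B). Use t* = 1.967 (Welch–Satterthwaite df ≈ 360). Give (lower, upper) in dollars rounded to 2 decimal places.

(-66.88, -41.12)

SE₁ = s₁/√n₁ = 50.5/√200 = 3.5709; SE₂ = 80.1/√213 = 5.4884.
Independent samples, unequal variances: SE_diff = √(SE₁² + SE₂²) = √(12.75132681 + 30.12253456) = 6.5478.
t* = 1.967, so margin of error = 1.967 × 6.5478 = 12.8795.
Difference in means = 167.4 − 221.4 = -54.0000.
-54.0000 ± 12.8795 → (-66.88, -41.12).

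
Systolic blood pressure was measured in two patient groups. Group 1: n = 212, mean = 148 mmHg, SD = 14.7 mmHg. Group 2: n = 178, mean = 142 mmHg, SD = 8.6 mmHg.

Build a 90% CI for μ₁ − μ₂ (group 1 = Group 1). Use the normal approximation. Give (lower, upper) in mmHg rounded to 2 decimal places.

(4.03, 7.97)

Per-group SEs: s₁/√n₁ = 14.7/√212 = 1.0096, s₂/√n₂ = 8.6/√178 = 0.6446.
Unpooled SE of the difference: √(1.01929216 + 0.41550916) = 1.1978.
Margin of error = z* · SE = 1.645 × 1.1978 = 1.9704.
x̄₁ − x̄₂ = 148 − 142 = 6.0000.
CI: 6.0000 ± 1.9704 = (4.03, 7.97).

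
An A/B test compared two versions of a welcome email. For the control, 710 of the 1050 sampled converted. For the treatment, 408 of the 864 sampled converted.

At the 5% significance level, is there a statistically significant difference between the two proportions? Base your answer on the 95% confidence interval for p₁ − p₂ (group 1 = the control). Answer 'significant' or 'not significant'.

significant

Sample proportions: 710/1050 = 0.6762, 408/864 = 0.4722.
Each SE is √(p̂(1−p̂)/n): √(0.6762·0.3238/1050) = 0.01444 and √(0.4722·0.5278/864) = 0.01698.
SE(p̂₁ − p̂₂) = √(SE₁² + SE₂²) = √(0.0002085136 + 0.0002883204) = 0.02229, since the two samples are independent.
At 95% confidence z* = 1.960; margin = 1.960 × 0.02229 = 0.04369.
The difference is 0.6762 − 0.4722 = 0.2040, so the interval is 0.2040 ± 0.04369 = (0.16031, 0.24769).
The interval (0.16031, 0.24769) does not contain 0, so the difference is significant.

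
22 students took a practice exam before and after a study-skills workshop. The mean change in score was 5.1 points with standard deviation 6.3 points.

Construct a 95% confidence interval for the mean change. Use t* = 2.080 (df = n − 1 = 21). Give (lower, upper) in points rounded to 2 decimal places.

(2.31, 7.89)

This is a matched-pairs design, so SE = s_d/√n = 6.3/√22 = 1.3432.
Margin = 2.080 × 1.3432 = 2.7939; the interval is 5.1 ± 2.7939 = (2.31, 7.89).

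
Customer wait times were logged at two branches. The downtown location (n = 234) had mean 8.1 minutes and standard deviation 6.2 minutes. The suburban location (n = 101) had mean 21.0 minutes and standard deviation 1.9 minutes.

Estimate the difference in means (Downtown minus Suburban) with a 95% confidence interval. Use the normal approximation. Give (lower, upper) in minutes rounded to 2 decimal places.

Standard errors of each mean: 6.2/√234 = 0.4053 and 1.9/√101 = 0.1891.
SE(x̄₁ − x̄₂) = √(0.4053² + 0.1891²) = 0.4472 for independent samples with unequal variances.
With z* = 1.960, the margin is 1.960 × 0.4472 = 0.8765.
x̄₁ − x̄₂ = 8.1 − 21.0 = -12.9000; the interval is -12.9000 ± 0.8765 = (-13.78, -12.02).

(-13.78, -12.02)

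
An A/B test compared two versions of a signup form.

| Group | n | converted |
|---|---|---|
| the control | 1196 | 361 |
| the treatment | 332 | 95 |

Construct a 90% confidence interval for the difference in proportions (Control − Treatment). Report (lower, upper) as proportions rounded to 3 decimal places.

First, p̂₁ = 361/1196 = 0.3018; p̂₂ = 95/332 = 0.2861.
The two standard errors are √(0.3018×0.6982/1196) = 0.01327 and √(0.2861×0.7139/332) = 0.02480.
Because the samples are independent, SE_diff = √(0.01327² + 0.02480²) = 0.02813.
Using z* = 1.645 for 90%, ME = 1.645 × 0.02813 = 0.04627.
p̂₁ − p̂₂ = 0.0157; interval 0.0157 ± 0.04627 gives (-0.031, 0.062).

(-0.031, 0.062)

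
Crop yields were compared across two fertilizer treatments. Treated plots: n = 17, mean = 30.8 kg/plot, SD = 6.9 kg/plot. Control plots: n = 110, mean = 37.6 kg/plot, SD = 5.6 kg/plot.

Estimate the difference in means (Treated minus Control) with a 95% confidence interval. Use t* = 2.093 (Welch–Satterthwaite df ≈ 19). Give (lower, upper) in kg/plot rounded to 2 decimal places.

(-10.48, -3.12)

Per-group SEs: s₁/√n₁ = 6.9/√17 = 1.6735, s₂/√n₂ = 5.6/√110 = 0.5339.
Unpooled SE of the difference: √(2.80060225 + 0.28504921) = 1.7566.
Margin of error = t* · SE = 2.093 × 1.7566 = 3.6766.
x̄₁ − x̄₂ = 30.8 − 37.6 = -6.8000.
CI: -6.8000 ± 3.6766 = (-10.48, -3.12).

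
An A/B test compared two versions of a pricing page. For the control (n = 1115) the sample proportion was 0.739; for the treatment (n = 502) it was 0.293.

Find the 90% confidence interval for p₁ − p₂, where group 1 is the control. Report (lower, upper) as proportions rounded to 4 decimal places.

The two standard errors are √(0.7390×0.2610/1115) = 0.01315 and √(0.2930×0.7070/502) = 0.02031.
Because the samples are independent, SE_diff = √(0.01315² + 0.02031²) = 0.02420.
Using z* = 1.645 for 90%, ME = 1.645 × 0.02420 = 0.03981.
p̂₁ − p̂₂ = 0.4460; interval 0.4460 ± 0.03981 gives (0.4062, 0.4858).

(0.4062, 0.4858)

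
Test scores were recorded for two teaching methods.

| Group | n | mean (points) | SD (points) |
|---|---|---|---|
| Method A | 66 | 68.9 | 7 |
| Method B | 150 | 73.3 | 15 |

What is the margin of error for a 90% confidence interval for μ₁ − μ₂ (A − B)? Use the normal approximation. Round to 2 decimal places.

Per-group SEs: s₁/√n₁ = 7/√66 = 0.8616, s₂/√n₂ = 15/√150 = 1.2247.
Unpooled SE of the difference: √(0.74235456 + 1.49989009) = 1.4974.
Margin of error = z* · SE = 1.645 × 1.4974 = 2.4632.

2.46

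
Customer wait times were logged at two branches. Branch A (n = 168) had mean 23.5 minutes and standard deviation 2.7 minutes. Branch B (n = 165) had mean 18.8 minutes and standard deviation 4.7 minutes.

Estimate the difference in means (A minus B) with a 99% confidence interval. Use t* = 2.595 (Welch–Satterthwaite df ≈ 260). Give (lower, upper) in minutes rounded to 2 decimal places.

SE₁ = s₁/√n₁ = 2.7/√168 = 0.2083; SE₂ = 4.7/√165 = 0.3659.
Independent samples, unequal variances: SE_diff = √(SE₁² + SE₂²) = √(0.04338889 + 0.13388281) = 0.4210.
t* = 2.595, so margin of error = 2.595 × 0.4210 = 1.0925.
Difference in means = 23.5 − 18.8 = 4.7000.
4.7000 ± 1.0925 → (3.61, 5.79).

(3.61, 5.79)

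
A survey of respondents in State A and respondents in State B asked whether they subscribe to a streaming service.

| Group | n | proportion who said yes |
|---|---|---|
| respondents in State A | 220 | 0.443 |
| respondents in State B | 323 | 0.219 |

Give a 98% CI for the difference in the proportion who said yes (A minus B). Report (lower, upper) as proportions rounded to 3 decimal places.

(0.129, 0.319)

SE₁ = √(p̂₁(1−p̂₁)/n₁) = √(0.4430·0.5570/220) = 0.03349; SE₂ = √(0.2190·0.7810/323) = 0.02301.
Independent samples: SE of the difference = √(SE₁² + SE₂²) = √(0.0011215801 + 0.0005294601) = 0.04063.
z* for 98% confidence is 2.326, so the margin of error is 2.326 × 0.04063 = 0.09451.
Point estimate p̂₁ − p̂₂ = 0.4430 − 0.2190 = 0.2240.
0.2240 ± 0.09451 → (0.129, 0.319).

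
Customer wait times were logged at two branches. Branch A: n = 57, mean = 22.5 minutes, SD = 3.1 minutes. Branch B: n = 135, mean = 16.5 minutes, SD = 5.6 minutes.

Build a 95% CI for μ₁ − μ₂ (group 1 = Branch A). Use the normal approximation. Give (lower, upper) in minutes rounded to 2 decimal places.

(4.76, 7.24)

SE₁ = s₁/√n₁ = 3.1/√57 = 0.4106; SE₂ = 5.6/√135 = 0.4820.
Independent samples, unequal variances: SE_diff = √(SE₁² + SE₂²) = √(0.16859236 + 0.232324) = 0.6332.
z* = 1.960, so margin of error = 1.960 × 0.6332 = 1.2411.
Difference in means = 22.5 − 16.5 = 6.0000.
6.0000 ± 1.2411 → (4.76, 7.24).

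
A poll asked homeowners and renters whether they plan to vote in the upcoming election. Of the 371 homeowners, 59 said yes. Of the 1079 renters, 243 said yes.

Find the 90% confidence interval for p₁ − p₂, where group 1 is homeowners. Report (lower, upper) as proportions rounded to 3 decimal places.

p̂₁ = 59/371 = 0.1590 and p̂₂ = 243/1079 = 0.2252.
SE₁ = √(p̂₁(1−p̂₁)/n₁) = √(0.1590·0.8410/371) = 0.01898; SE₂ = √(0.2252·0.7748/1079) = 0.01272.
Independent samples: SE of the difference = √(SE₁² + SE₂²) = √(0.0003602404 + 0.0001617984) = 0.02285.
z* for 90% confidence is 1.645, so the margin of error is 1.645 × 0.02285 = 0.03759.
Point estimate p̂₁ − p̂₂ = 0.1590 − 0.2252 = -0.0662.
-0.0662 ± 0.03759 → (-0.104, -0.029).

(-0.104, -0.029)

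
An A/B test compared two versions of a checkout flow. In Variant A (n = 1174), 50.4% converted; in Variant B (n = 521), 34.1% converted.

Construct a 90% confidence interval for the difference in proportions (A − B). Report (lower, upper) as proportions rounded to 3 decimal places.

(0.121, 0.205)

Each SE is √(p̂(1−p̂)/n): √(0.5040·0.4960/1174) = 0.01459 and √(0.3410·0.6590/521) = 0.02077.
SE(p̂₁ − p̂₂) = √(SE₁² + SE₂²) = √(0.0002128681 + 0.0004313929) = 0.02538, since the two samples are independent.
At 90% confidence z* = 1.645; margin = 1.645 × 0.02538 = 0.04175.
The difference is 0.5040 − 0.3410 = 0.1630, so the interval is 0.1630 ± 0.04175 = (0.121, 0.205).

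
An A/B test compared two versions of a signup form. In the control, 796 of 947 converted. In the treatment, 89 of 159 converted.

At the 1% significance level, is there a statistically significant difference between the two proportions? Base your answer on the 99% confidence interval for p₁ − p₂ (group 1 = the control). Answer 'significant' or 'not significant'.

First, p̂₁ = 796/947 = 0.8405; p̂₂ = 89/159 = 0.5597.
The two standard errors are √(0.8405×0.1595/947) = 0.01190 and √(0.5597×0.4403/159) = 0.03937.
Because the samples are independent, SE_diff = √(0.01190² + 0.03937²) = 0.04113.
Using z* = 2.576 for 99%, ME = 2.576 × 0.04113 = 0.10595.
p̂₁ − p̂₂ = 0.2808; interval 0.2808 ± 0.10595 gives (0.17485, 0.38675).
The interval (0.17485, 0.38675) does not contain 0, so the difference is significant.

significant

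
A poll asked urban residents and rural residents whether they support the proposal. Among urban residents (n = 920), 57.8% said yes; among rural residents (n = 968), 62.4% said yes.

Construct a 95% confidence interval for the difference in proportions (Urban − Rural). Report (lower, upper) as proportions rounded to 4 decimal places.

SE₁ = √(p̂₁(1−p̂₁)/n₁) = √(0.5780·0.4220/920) = 0.01628; SE₂ = √(0.6240·0.3760/968) = 0.01557.
Independent samples: SE of the difference = √(SE₁² + SE₂²) = √(0.0002650384 + 0.0002424249) = 0.02253.
z* for 95% confidence is 1.960, so the margin of error is 1.960 × 0.02253 = 0.04416.
Point estimate p̂₁ − p̂₂ = 0.5780 − 0.6240 = -0.0460.
-0.0460 ± 0.04416 → (-0.0902, -0.0018).

(-0.0902, -0.0018)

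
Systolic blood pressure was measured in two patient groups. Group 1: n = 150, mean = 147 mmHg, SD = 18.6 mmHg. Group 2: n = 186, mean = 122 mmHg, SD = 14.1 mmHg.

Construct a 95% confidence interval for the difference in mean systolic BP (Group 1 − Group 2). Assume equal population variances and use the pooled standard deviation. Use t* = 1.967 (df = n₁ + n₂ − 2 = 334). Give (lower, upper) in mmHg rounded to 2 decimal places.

(21.49, 28.51)

s_p = √[((n₁−1)s₁² + (n₂−1)s₂²)/(n₁+n₂−2)] = √[(149·18.6² + 185·14.1²)/334] = 16.2621.
SE = 16.2621·√(1/150 + 1/186) = 1.7846.
With t* = 1.967, margin = 1.967 × 1.7846 = 3.5103.
x̄₁ − x̄₂ = 147 − 122 = 25.0000; interval 25.0000 ± 3.5103 = (21.49, 28.51).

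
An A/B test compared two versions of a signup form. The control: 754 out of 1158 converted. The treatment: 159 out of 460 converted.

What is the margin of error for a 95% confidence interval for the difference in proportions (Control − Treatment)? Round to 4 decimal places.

0.0514

Sample proportions: 754/1158 = 0.6511, 159/460 = 0.3457.
Each SE is √(p̂(1−p̂)/n): √(0.6511·0.3489/1158) = 0.01401 and √(0.3457·0.6543/460) = 0.02217.
SE(p̂₁ − p̂₂) = √(SE₁² + SE₂²) = √(0.0001962801 + 0.0004915089) = 0.02623, since the two samples are independent.
At 95% confidence z* = 1.960; margin = 1.960 × 0.02623 = 0.05141.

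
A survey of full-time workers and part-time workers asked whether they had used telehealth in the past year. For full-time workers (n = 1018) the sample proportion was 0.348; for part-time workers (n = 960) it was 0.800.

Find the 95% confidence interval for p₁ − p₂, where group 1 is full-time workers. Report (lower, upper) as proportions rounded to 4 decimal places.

Each SE is √(p̂(1−p̂)/n): √(0.3480·0.6520/1018) = 0.01493 and √(0.8000·0.2000/960) = 0.01291.
SE(p̂₁ − p̂₂) = √(SE₁² + SE₂²) = √(0.0002229049 + 0.0001666681) = 0.01974, since the two samples are independent.
At 95% confidence z* = 1.960; margin = 1.960 × 0.01974 = 0.03869.
The difference is 0.3480 − 0.8000 = -0.4520, so the interval is -0.4520 ± 0.03869 = (-0.4907, -0.4133).

(-0.4907, -0.4133)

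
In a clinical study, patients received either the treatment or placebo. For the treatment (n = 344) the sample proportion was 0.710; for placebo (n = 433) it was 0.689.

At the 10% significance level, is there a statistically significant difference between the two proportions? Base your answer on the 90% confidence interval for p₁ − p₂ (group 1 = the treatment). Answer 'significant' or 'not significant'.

The two standard errors are √(0.7100×0.2900/344) = 0.02447 and √(0.6890×0.3110/433) = 0.02225.
Because the samples are independent, SE_diff = √(0.02447² + 0.02225²) = 0.03307.
Using z* = 1.645 for 90%, ME = 1.645 × 0.03307 = 0.05440.
p̂₁ − p̂₂ = 0.0210; interval 0.0210 ± 0.05440 gives (-0.03340, 0.07540).
The interval (-0.03340, 0.07540) contains 0, so the difference is not significant.

not significant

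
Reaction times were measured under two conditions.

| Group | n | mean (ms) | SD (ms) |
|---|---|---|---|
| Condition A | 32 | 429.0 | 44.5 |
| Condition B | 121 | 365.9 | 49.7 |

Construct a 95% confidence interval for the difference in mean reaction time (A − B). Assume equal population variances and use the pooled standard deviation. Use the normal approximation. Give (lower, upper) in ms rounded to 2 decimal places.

(44.13, 82.07)

Pooled variance s_p² = [31·44.5² + 120·49.7²] / (32+121−2) = 2369.5268, so s_p = 48.6778.
SE_diff = s_p·√(1/n₁ + 1/n₂) = 48.6778·√(1/32 + 1/121) = 9.6763.
z* = 1.960; margin = 1.960 × 9.6763 = 18.9655.
Difference = 429.0 − 365.9 = 63.1000.
63.1000 ± 18.9655 → (44.13, 82.07).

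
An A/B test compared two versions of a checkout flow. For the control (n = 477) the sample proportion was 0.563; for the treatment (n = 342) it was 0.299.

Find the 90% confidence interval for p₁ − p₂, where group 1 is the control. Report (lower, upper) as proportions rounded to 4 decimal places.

(0.2087, 0.3193)

The two standard errors are √(0.5630×0.4370/477) = 0.02271 and √(0.2990×0.7010/342) = 0.02476.
Because the samples are independent, SE_diff = √(0.02271² + 0.02476²) = 0.03360.
Using z* = 1.645 for 90%, ME = 1.645 × 0.03360 = 0.05527.
p̂₁ − p̂₂ = 0.2640; interval 0.2640 ± 0.05527 gives (0.2087, 0.3193).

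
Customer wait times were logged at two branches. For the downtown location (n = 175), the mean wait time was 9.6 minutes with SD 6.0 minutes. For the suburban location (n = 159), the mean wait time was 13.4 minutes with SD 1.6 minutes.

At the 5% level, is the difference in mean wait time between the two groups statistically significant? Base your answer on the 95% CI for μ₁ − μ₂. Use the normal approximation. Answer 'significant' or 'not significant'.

significant

SE₁ = s₁/√n₁ = 6.0/√175 = 0.4536; SE₂ = 1.6/√159 = 0.1269.
Independent samples, unequal variances: SE_diff = √(SE₁² + SE₂²) = √(0.20575296 + 0.01610361) = 0.4710.
z* = 1.960, so margin of error = 1.960 × 0.4710 = 0.9232.
Difference in means = 9.6 − 13.4 = -3.8000.
-3.8000 ± 0.9232 → (-4.7232, -2.8768).
The interval (-4.7232, -2.8768) does not contain 0, so the difference is significant.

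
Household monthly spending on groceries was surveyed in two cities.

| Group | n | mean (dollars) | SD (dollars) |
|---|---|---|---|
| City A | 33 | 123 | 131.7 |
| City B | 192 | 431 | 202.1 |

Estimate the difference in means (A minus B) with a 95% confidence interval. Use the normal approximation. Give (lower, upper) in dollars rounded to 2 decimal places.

(-361.26, -254.74)

Per-group SEs: s₁/√n₁ = 131.7/√33 = 22.9260, s₂/√n₂ = 202.1/√192 = 14.5853.
Unpooled SE of the difference: √(525.601476 + 212.73097609) = 27.1723.
Margin of error = z* · SE = 1.960 × 27.1723 = 53.2577.
x̄₁ − x̄₂ = 123 − 431 = -308.0000.
CI: -308.0000 ± 53.2577 = (-361.26, -254.74).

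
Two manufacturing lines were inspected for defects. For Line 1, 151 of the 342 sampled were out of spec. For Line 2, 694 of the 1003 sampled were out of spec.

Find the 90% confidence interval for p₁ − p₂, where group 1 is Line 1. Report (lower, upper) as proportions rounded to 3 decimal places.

(-0.301, -0.200)

First, p̂₁ = 151/342 = 0.4415; p̂₂ = 694/1003 = 0.6919.
The two standard errors are √(0.4415×0.5585/342) = 0.02685 and √(0.6919×0.3081/1003) = 0.01458.
Because the samples are independent, SE_diff = √(0.02685² + 0.01458²) = 0.03055.
Using z* = 1.645 for 90%, ME = 1.645 × 0.03055 = 0.05025.
p̂₁ − p̂₂ = -0.2504; interval -0.2504 ± 0.05025 gives (-0.301, -0.200).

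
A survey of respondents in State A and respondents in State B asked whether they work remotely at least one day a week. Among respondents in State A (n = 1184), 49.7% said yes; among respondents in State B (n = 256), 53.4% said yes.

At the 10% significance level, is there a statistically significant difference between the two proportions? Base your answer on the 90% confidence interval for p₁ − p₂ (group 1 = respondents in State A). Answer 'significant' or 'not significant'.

The two standard errors are √(0.4970×0.5030/1184) = 0.01453 and √(0.5340×0.4660/256) = 0.03118.
Because the samples are independent, SE_diff = √(0.01453² + 0.03118²) = 0.03440.
Using z* = 1.645 for 90%, ME = 1.645 × 0.03440 = 0.05659.
p̂₁ − p̂₂ = -0.0370; interval -0.0370 ± 0.05659 gives (-0.09359, 0.01959).
The interval (-0.09359, 0.01959) contains 0, so the difference is not significant.

not significant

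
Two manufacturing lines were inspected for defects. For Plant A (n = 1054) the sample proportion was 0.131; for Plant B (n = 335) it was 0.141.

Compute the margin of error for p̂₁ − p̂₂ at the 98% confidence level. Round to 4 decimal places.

0.0504

The two standard errors are √(0.1310×0.8690/1054) = 0.01039 and √(0.1410×0.8590/335) = 0.01901.
Because the samples are independent, SE_diff = √(0.01039² + 0.01901²) = 0.02166.
Using z* = 2.326 for 98%, ME = 2.326 × 0.02166 = 0.05038.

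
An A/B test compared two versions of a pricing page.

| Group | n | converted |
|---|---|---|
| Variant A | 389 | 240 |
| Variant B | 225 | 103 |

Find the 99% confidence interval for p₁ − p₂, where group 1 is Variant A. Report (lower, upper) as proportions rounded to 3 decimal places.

First, p̂₁ = 240/389 = 0.6170; p̂₂ = 103/225 = 0.4578.
The two standard errors are √(0.6170×0.3830/389) = 0.02465 and √(0.4578×0.5422/225) = 0.03321.
Because the samples are independent, SE_diff = √(0.02465² + 0.03321²) = 0.04136.
Using z* = 2.576 for 99%, ME = 2.576 × 0.04136 = 0.10654.
p̂₁ − p̂₂ = 0.1592; interval 0.1592 ± 0.10654 gives (0.053, 0.266).

(0.053, 0.266)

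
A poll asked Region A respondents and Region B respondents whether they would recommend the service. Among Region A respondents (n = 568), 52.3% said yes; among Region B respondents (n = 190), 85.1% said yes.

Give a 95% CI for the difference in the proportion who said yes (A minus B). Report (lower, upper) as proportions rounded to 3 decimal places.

(-0.393, -0.263)

SE₁ = √(p̂₁(1−p̂₁)/n₁) = √(0.5230·0.4770/568) = 0.02096; SE₂ = √(0.8510·0.1490/190) = 0.02583.
Independent samples: SE of the difference = √(SE₁² + SE₂²) = √(0.0004393216 + 0.0006671889) = 0.03326.
z* for 95% confidence is 1.960, so the margin of error is 1.960 × 0.03326 = 0.06519.
Point estimate p̂₁ − p̂₂ = 0.5230 − 0.8510 = -0.3280.
-0.3280 ± 0.06519 → (-0.393, -0.263).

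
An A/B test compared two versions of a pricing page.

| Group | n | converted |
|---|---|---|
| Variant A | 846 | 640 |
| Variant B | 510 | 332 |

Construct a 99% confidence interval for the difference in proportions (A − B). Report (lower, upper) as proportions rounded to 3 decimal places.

Sample proportions: 640/846 = 0.7565, 332/510 = 0.6510.
Each SE is √(p̂(1−p̂)/n): √(0.7565·0.2435/846) = 0.01476 and √(0.6510·0.3490/510) = 0.02111.
SE(p̂₁ − p̂₂) = √(SE₁² + SE₂²) = √(0.0002178576 + 0.0004456321) = 0.02576, since the two samples are independent.
At 99% confidence z* = 2.576; margin = 2.576 × 0.02576 = 0.06636.
The difference is 0.7565 − 0.6510 = 0.1055, so the interval is 0.1055 ± 0.06636 = (0.039, 0.172).

(0.039, 0.172)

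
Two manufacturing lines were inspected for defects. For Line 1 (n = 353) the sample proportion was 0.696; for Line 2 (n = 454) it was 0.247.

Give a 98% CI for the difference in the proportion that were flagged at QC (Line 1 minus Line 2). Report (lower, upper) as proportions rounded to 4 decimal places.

(0.3751, 0.5229)

SE₁ = √(p̂₁(1−p̂₁)/n₁) = √(0.6960·0.3040/353) = 0.02448; SE₂ = √(0.2470·0.7530/454) = 0.02024.
Independent samples: SE of the difference = √(SE₁² + SE₂²) = √(0.0005992704 + 0.0004096576) = 0.03176.
z* for 98% confidence is 2.326, so the margin of error is 2.326 × 0.03176 = 0.07387.
Point estimate p̂₁ − p̂₂ = 0.6960 − 0.2470 = 0.4490.
0.4490 ± 0.07387 → (0.3751, 0.5229).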